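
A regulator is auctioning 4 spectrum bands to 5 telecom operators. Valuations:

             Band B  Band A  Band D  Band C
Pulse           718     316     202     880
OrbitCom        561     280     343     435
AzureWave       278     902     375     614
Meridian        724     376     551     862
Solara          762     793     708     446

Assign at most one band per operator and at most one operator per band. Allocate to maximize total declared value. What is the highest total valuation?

Max total: $3214M

This is a one-to-one assignment (maximum-weight bipartite matching).
Optimal: Meridian→Band B ($724M), AzureWave→Band A ($902M), Solara→Band D ($708M), Pulse→Band C ($880M) — total 724+902+708+880 = $3214M.
Max-entry greedy (repeatedly take the single best remaining cell) gives $3095M, worse by 119.
Next-best assignment: Pulse→Band B, AzureWave→Band A, Solara→Band D, Meridian→Band C = $3190M.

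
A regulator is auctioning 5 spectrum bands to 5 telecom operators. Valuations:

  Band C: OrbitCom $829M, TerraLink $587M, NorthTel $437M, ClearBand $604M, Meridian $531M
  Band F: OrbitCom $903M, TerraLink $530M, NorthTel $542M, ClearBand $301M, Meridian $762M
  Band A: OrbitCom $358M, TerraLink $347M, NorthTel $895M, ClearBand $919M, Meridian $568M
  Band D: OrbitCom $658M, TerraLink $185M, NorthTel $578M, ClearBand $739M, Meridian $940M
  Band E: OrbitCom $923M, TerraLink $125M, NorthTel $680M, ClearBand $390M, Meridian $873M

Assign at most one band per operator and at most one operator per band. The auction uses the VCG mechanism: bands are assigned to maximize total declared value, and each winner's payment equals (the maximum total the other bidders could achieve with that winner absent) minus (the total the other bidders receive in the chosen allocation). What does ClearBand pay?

Efficient allocation: OrbitCom→Band F ($903M), TerraLink→Band C ($587M), NorthTel→Band E ($680M), ClearBand→Band A ($919M), Meridian→Band D ($940M); total welfare W = $4029M.
ClearBand receives Band A at value $919M, so the others get W − 919 = $3110M.
Without ClearBand: best allocation of the remaining 4 bidders over all 5 bands is OrbitCom→Band E ($923M), TerraLink→Band C ($587M), NorthTel→Band A ($895M), Meridian→Band D ($940M), total $3345M.
VCG payment = (others' best without ClearBand) − (others' welfare with ClearBand) = 3345 − 3110 = $235M.

ClearBand pays $235M.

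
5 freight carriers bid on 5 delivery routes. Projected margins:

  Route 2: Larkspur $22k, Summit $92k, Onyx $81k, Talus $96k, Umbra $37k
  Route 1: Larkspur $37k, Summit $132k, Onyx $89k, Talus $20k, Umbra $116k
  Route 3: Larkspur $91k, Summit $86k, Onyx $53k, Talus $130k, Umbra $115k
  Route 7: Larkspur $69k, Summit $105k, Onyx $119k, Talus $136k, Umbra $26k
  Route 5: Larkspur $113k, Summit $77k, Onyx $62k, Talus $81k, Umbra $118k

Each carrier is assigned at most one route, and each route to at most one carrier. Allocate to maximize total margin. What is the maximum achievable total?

Maximum total: $577k

Optimal: Larkspur→Route 5 ($113k), Summit→Route 1 ($132k), Onyx→Route 2 ($81k), Talus→Route 7 ($136k), Umbra→Route 3 ($115k) — total 113+132+81+136+115 = $577k.
Row-greedy (each carrier in turn takes its best remaining route) gives $531k, worse by 46.
Checked against all permutations: $577k is optimal.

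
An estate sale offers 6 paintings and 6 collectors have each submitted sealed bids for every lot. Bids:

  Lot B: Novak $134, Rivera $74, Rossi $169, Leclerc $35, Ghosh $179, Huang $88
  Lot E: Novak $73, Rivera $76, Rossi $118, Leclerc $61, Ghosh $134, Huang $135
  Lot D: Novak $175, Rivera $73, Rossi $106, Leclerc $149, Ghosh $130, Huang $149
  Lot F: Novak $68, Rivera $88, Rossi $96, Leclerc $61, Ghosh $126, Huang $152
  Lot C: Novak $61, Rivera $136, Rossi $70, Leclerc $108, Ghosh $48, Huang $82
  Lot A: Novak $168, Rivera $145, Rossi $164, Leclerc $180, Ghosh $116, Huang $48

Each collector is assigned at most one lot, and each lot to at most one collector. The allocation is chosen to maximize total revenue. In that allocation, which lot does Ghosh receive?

Ghosh receives Lot E.

This is the linear assignment problem.
Optimal: Novak→Lot D ($175), Rivera→Lot C ($136), Rossi→Lot B ($169), Leclerc→Lot A ($180), Ghosh→Lot E ($134), Huang→Lot F ($152) — total 175+136+169+180+134+152 = $946.
Max-entry greedy (repeatedly take the single best remaining cell) gives $940, worse by 6.
No other one-to-one assignment exceeds $946.
Ghosh's own top lot is Lot B ($179), but forcing Ghosh→Lot B and reassigning the rest optimally gives only $940 — worse by 6.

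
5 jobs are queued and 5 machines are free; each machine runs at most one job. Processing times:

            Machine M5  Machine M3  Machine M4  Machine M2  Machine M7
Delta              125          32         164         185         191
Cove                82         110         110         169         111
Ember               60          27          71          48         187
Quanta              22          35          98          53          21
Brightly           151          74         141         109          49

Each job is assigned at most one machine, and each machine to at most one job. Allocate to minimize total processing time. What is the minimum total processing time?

Min total: 261 min

Optimal: Delta→Machine M3 (32 min), Cove→Machine M4 (110 min), Ember→Machine M2 (48 min), Quanta→Machine M5 (22 min), Brightly→Machine M7 (49 min) — total 32+110+48+22+49 = 261 min.
Min-entry greedy (repeatedly take the single cheapest remaining cell) gives 403 min, worse by 142.
Next-best assignment: Delta→Machine M3, Cove→Machine M5, Ember→Machine M4, Quanta→Machine M2, Brightly→Machine M7 = 287 min.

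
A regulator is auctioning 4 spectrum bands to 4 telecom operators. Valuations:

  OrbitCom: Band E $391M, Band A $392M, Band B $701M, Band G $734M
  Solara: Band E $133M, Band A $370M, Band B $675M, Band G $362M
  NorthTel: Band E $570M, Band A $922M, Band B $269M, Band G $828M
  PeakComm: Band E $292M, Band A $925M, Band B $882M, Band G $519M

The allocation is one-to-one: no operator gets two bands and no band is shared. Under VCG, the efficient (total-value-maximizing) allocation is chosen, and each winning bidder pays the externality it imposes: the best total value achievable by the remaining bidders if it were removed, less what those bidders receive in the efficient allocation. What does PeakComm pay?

Efficient allocation: OrbitCom→Band G ($734M), Solara→Band B ($675M), NorthTel→Band E ($570M), PeakComm→Band A ($925M); total welfare W = $2904M.
PeakComm receives Band A at value $925M, so the others get W − 925 = $1979M.
Without PeakComm: best allocation of the remaining 3 bidders over all 4 bands is OrbitCom→Band G ($734M), Solara→Band B ($675M), NorthTel→Band A ($922M), total $2331M.
VCG payment = (others' best without PeakComm) − (others' welfare with PeakComm) = 2331 − 1979 = $352M.

PeakComm pays $352M.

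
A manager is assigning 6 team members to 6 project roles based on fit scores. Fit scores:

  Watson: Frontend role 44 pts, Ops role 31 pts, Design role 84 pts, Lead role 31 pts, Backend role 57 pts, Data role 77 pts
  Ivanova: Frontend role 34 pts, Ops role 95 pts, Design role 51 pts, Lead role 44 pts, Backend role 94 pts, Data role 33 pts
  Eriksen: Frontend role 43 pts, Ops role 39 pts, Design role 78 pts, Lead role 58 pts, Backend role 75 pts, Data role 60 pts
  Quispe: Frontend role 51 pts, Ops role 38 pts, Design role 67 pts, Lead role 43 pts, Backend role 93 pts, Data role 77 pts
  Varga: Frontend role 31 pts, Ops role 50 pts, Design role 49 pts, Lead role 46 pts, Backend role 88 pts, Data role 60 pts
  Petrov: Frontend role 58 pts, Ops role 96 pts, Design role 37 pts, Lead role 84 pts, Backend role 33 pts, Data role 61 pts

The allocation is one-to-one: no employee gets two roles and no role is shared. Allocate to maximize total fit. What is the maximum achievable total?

Optimal: Watson→Data role (77 pts), Ivanova→Ops role (95 pts), Eriksen→Design role (78 pts), Quispe→Frontend role (51 pts), Varga→Backend role (88 pts), Petrov→Lead role (84 pts) — total 77+95+78+51+88+84 = 473 pts.
Swapping Petrov↔Watson (Petrov→Data role 61 pts, Watson→Lead role 31 pts) loses 69.
Every other assignment is strictly worse.

Maximum total: 473 pts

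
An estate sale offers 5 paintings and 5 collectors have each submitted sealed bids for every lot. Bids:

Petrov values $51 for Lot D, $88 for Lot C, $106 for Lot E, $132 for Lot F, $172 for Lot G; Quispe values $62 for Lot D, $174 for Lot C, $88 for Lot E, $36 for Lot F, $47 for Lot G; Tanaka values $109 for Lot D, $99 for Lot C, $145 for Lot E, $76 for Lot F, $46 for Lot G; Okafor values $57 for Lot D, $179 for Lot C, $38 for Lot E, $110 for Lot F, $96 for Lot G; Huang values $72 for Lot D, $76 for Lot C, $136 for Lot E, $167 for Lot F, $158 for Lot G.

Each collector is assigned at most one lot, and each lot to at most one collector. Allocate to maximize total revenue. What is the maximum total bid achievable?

Optimal: Petrov→Lot G ($172), Quispe→Lot D ($62), Tanaka→Lot E ($145), Okafor→Lot C ($179), Huang→Lot F ($167) — total 172+62+145+179+167 = $725.
Column-greedy (each lot in turn goes to its best remaining collector) gives $603, worse by 122.

Maximum total: $725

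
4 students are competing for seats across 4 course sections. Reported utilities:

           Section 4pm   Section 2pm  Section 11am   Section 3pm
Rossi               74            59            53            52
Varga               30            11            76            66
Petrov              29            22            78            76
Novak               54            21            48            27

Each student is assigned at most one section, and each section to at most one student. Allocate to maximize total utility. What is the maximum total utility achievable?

Max total: 265 points

Optimal: Rossi→Section 2pm (59 points), Varga→Section 11am (76 points), Petrov→Section 3pm (76 points), Novak→Section 4pm (54 points) — total 59+76+76+54 = 265 points.
Checked against all permutations: 265 points is optimal.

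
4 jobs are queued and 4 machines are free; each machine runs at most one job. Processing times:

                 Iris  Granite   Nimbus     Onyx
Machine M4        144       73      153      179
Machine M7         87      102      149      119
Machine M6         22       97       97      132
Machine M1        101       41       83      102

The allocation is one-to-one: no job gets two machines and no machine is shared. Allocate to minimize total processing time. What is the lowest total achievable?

Min total: 297 min

Optimal: Iris→Machine M6 (22 min), Granite→Machine M4 (73 min), Nimbus→Machine M1 (83 min), Onyx→Machine M7 (119 min) — total 22+73+83+119 = 297 min.
Column-greedy (each machine in turn goes to its cheapest remaining job) gives 359 min, worse by 62.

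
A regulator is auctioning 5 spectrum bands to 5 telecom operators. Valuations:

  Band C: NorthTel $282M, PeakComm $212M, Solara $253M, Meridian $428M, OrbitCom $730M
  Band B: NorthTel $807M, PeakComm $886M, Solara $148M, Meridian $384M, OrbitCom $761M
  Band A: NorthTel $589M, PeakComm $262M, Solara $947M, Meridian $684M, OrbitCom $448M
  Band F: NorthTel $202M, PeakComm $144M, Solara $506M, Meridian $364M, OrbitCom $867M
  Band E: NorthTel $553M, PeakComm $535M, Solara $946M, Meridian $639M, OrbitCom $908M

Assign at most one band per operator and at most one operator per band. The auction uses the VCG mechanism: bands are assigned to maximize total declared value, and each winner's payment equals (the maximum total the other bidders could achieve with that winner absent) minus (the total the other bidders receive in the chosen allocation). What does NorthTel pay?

NorthTel pays $256M.

Efficient allocation: NorthTel→Band A ($589M), PeakComm→Band B ($886M), Solara→Band E ($946M), Meridian→Band C ($428M), OrbitCom→Band F ($867M); total welfare W = $3716M.
NorthTel receives Band A at value $589M, so the others get W − 589 = $3127M.
Without NorthTel: best allocation of the remaining 4 bidders over all 5 bands is PeakComm→Band B ($886M), Solara→Band E ($946M), Meridian→Band A ($684M), OrbitCom→Band F ($867M), total $3383M.
VCG payment = (others' best without NorthTel) − (others' welfare with NorthTel) = 3383 − 3127 = $256M.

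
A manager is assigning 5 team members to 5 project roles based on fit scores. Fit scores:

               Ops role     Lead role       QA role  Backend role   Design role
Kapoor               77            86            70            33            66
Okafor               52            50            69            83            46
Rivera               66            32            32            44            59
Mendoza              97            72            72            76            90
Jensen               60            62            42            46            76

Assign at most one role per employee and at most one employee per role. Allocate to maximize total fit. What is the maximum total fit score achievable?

This is a one-to-one assignment (maximum-weight bipartite matching).
Optimal: Kapoor→Lead role (86 pts), Okafor→Backend role (83 pts), Rivera→Ops role (66 pts), Mendoza→QA role (72 pts), Jensen→Design role (76 pts) — total 86+83+66+72+76 = 383 pts.
Column-greedy (each role in turn goes to its best remaining employee) gives 357 pts, worse by 26.

Maximum total: 383 pts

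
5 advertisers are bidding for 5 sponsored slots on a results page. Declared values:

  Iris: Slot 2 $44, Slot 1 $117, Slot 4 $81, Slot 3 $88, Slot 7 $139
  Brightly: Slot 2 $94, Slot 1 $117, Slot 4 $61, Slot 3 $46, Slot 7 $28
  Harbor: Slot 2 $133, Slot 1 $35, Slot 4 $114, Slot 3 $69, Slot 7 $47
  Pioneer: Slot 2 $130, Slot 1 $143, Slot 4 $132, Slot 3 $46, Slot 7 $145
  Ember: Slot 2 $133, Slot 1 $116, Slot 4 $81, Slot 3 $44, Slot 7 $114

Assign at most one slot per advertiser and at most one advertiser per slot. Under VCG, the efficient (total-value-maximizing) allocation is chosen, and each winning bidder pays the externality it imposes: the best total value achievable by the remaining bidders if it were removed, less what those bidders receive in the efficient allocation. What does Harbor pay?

Harbor pays $38.

Efficient allocation: Iris→Slot 3 ($88), Brightly→Slot 1 ($117), Harbor→Slot 4 ($114), Pioneer→Slot 7 ($145), Ember→Slot 2 ($133); total welfare W = $597.
Harbor receives Slot 4 at value $114, so the others get W − 114 = $483.
Without Harbor: best allocation of the remaining 4 bidders over all 5 slots is Iris→Slot 7 ($139), Brightly→Slot 1 ($117), Pioneer→Slot 4 ($132), Ember→Slot 2 ($133), total $521.
VCG payment = (others' best without Harbor) − (others' welfare with Harbor) = 521 − 483 = $38.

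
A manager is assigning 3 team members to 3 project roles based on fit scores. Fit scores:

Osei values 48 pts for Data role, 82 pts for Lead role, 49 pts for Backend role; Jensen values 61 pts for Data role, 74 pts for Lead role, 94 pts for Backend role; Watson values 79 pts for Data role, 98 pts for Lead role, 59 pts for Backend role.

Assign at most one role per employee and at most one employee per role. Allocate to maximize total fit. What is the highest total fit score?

Maximum total: 255 pts

This is the linear assignment problem.
Optimal: Osei→Lead role (82 pts), Jensen→Backend role (94 pts), Watson→Data role (79 pts) — total 82+94+79 = 255 pts.
Max-entry greedy (repeatedly take the single best remaining cell) gives 240 pts, worse by 15.
Next-best assignment: Osei→Data role, Jensen→Backend role, Watson→Lead role = 240 pts.
Swapping Jensen↔Watson (Jensen→Data role 61 pts, Watson→Backend role 59 pts) loses 53.
Checked against all permutations: 255 pts is optimal.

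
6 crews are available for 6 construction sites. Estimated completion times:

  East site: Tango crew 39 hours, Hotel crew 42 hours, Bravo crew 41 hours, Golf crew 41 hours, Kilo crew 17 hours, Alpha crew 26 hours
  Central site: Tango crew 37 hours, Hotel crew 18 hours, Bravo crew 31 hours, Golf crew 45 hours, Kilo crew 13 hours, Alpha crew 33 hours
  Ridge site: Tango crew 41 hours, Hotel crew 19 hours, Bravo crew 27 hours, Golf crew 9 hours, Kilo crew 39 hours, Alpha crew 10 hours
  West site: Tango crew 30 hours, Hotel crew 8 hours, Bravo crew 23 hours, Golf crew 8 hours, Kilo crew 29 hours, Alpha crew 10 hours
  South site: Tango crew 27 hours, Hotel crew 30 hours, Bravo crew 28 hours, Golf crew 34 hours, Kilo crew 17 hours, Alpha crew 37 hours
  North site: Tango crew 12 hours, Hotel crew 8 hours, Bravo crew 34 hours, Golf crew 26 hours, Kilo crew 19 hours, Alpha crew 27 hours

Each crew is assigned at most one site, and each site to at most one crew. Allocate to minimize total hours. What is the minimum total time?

Min total: 93 hours

This is a one-to-one assignment (minimum-cost bipartite matching).
Optimal: Tango crew→North site (12 hours), Hotel crew→Central site (18 hours), Bravo crew→South site (28 hours), Golf crew→West site (8 hours), Kilo crew→East site (17 hours), Alpha crew→Ridge site (10 hours) — total 12+18+28+8+17+10 = 93 hours.
Column-greedy (each site in turn goes to its cheapest remaining crew) gives 115 hours, worse by 22.
Next-best assignment: Tango crew→North site, Hotel crew→Central site, Bravo crew→South site, Golf crew→Ridge site, Kilo crew→East site, Alpha crew→West site = 94 hours.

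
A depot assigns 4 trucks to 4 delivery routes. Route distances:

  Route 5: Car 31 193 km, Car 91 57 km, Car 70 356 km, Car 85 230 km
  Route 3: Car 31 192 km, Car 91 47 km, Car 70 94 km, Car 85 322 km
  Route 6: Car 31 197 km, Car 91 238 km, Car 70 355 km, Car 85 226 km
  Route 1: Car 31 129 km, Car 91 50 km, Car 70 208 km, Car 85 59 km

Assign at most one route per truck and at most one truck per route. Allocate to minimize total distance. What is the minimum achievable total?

Optimal: Car 31→Route 6 (197 km), Car 91→Route 5 (57 km), Car 70→Route 3 (94 km), Car 85→Route 1 (59 km) — total 197+57+94+59 = 407 km.
Next-best assignment: Car 31→Route 1, Car 91→Route 5, Car 70→Route 3, Car 85→Route 6 = 506 km.

Minimum total: 407 km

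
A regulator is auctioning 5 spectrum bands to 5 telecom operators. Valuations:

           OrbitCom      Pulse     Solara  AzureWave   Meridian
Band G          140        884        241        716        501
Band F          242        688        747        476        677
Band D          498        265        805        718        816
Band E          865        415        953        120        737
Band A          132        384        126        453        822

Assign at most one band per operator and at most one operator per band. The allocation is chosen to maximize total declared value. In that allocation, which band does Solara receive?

Treat this as an assignment problem: match each operator to one band.
Optimal: OrbitCom→Band E ($865M), Pulse→Band G ($884M), Solara→Band F ($747M), AzureWave→Band D ($718M), Meridian→Band A ($822M) — total 865+884+747+718+822 = $4036M.
Max-entry greedy (repeatedly take the single best remaining cell) gives $3619M, worse by 417.
Next-best assignment: OrbitCom→Band E, Pulse→Band F, Solara→Band D, AzureWave→Band G, Meridian→Band A = $3896M.
Every other assignment is strictly worse.
Solara's own top band is Band E ($953M), but forcing Solara→Band E and reassigning the rest optimally gives only $3677M — worse by 359.

Solara receives Band F.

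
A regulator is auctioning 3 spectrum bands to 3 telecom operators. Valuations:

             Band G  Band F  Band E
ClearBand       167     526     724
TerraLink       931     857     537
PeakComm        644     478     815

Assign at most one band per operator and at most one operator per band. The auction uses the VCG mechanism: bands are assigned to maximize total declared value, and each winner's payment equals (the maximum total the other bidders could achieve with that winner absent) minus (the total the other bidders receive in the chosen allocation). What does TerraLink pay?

TerraLink pays $27M.

Efficient allocation: ClearBand→Band F ($526M), TerraLink→Band G ($931M), PeakComm→Band E ($815M); total welfare W = $2272M.
TerraLink receives Band G at value $931M, so the others get W − 931 = $1341M.
Without TerraLink: best allocation of the remaining 2 bidders over all 3 bands is ClearBand→Band E ($724M), PeakComm→Band G ($644M), total $1368M.
VCG payment = (others' best without TerraLink) − (others' welfare with TerraLink) = 1368 − 1341 = $27M.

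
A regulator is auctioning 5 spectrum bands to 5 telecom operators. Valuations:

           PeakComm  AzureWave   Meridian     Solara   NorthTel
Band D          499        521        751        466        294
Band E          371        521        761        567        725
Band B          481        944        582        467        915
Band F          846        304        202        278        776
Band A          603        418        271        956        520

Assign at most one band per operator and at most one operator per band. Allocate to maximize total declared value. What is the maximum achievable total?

Optimal: PeakComm→Band F ($846M), AzureWave→Band B ($944M), Meridian→Band D ($751M), Solara→Band A ($956M), NorthTel→Band E ($725M) — total 846+944+751+956+725 = $4222M.
Max-entry greedy (repeatedly take the single best remaining cell) gives $3801M, worse by 421.

Max total: $4222M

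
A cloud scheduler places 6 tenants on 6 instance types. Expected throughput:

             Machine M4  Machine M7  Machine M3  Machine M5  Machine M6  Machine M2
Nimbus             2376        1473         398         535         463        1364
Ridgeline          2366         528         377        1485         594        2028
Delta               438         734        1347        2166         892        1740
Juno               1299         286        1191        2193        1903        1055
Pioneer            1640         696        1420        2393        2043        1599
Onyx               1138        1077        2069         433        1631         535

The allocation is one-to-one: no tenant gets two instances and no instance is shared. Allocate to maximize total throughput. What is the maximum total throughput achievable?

Max total: 11944 ops/s

Optimal: Nimbus→Machine M7 (1473 ops/s), Ridgeline→Machine M4 (2366 ops/s), Delta→Machine M2 (1740 ops/s), Juno→Machine M6 (1903 ops/s), Pioneer→Machine M5 (2393 ops/s), Onyx→Machine M3 (2069 ops/s) — total 1473+2366+1740+1903+2393+2069 = 11944 ops/s.
Column-greedy (each instance in turn goes to its best remaining tenant) gives 9986 ops/s, worse by 1958.
Next-best assignment: Nimbus→Machine M7, Ridgeline→Machine M4, Delta→Machine M2, Juno→Machine M5, Pioneer→Machine M6, Onyx→Machine M3 = 11884 ops/s.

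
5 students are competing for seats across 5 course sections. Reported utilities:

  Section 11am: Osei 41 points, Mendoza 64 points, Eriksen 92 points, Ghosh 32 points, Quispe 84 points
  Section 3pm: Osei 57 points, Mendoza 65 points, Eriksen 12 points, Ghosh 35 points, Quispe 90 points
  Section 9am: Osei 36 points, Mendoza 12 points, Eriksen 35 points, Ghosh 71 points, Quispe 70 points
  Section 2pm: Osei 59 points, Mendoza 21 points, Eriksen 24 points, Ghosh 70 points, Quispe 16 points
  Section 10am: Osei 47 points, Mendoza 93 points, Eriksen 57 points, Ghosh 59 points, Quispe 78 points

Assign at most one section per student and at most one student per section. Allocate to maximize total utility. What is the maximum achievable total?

Maximum total: 405 points

Treat this as an assignment problem: match each student to one section.
Optimal: Osei→Section 2pm (59 points), Mendoza→Section 10am (93 points), Eriksen→Section 11am (92 points), Ghosh→Section 9am (71 points), Quispe→Section 3pm (90 points) — total 59+93+92+71+90 = 405 points.
Swapping Mendoza↔Quispe (Mendoza→Section 3pm 65 points, Quispe→Section 10am 78 points) loses 40.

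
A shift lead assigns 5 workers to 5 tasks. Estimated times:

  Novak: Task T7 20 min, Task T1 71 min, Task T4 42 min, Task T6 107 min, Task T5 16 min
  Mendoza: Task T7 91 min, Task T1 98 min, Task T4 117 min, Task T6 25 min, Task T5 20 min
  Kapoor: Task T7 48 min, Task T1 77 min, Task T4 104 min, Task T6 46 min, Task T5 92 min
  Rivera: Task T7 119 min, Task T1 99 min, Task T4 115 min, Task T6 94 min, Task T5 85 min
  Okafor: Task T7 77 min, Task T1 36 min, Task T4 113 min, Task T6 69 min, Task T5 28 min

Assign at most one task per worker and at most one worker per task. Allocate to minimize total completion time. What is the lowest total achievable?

Minimum total: 236 min

Optimal: Novak→Task T4 (42 min), Mendoza→Task T6 (25 min), Kapoor→Task T7 (48 min), Rivera→Task T5 (85 min), Okafor→Task T1 (36 min) — total 42+25+48+85+36 = 236 min.
Column-greedy (each task in turn goes to its cheapest remaining worker) gives 270 min, worse by 34.
Swapping Mendoza↔Kapoor (Mendoza→Task T7 91 min, Kapoor→Task T6 46 min) adds 64.
Every other assignment is strictly worse.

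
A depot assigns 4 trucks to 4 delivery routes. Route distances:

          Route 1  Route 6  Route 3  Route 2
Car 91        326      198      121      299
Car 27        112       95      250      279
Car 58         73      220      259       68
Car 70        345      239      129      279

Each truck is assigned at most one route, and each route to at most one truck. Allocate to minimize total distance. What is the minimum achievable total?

Minimum total: 507 km

Optimal: Car 91→Route 6 (198 km), Car 27→Route 1 (112 km), Car 58→Route 2 (68 km), Car 70→Route 3 (129 km) — total 198+112+68+129 = 507 km.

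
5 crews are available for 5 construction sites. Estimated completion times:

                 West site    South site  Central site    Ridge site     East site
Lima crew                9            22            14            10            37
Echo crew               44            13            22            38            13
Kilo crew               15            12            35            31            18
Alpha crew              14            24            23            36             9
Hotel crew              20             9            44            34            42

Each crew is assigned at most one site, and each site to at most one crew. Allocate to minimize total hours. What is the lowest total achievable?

Min total: 65 hours

Treat this as an assignment problem: match each crew to one site.
Optimal: Lima crew→Ridge site (10 hours), Echo crew→Central site (22 hours), Kilo crew→West site (15 hours), Alpha crew→East site (9 hours), Hotel crew→South site (9 hours) — total 10+22+15+9+9 = 65 hours.
Min-entry greedy (repeatedly take the single cheapest remaining cell) gives 80 hours, worse by 15.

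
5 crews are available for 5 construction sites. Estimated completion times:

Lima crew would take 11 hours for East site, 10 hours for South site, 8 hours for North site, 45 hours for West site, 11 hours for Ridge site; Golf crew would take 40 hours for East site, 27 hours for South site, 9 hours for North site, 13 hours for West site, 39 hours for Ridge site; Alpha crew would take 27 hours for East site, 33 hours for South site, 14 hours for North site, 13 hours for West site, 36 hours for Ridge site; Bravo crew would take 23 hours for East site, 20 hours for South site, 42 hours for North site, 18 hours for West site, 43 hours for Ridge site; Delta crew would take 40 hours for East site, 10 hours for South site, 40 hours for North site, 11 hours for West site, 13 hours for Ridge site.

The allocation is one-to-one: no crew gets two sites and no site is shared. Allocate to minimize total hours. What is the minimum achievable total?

Treat this as an assignment problem: match each crew to one site.
Optimal: Lima crew→East site (11 hours), Golf crew→North site (9 hours), Alpha crew→West site (13 hours), Bravo crew→South site (20 hours), Delta crew→Ridge site (13 hours) — total 11+9+13+20+13 = 66 hours.
Column-greedy (each site in turn goes to its cheapest remaining crew) gives 86 hours, worse by 20.
Checked against all permutations: 66 hours is optimal.

Minimum total: 66 hours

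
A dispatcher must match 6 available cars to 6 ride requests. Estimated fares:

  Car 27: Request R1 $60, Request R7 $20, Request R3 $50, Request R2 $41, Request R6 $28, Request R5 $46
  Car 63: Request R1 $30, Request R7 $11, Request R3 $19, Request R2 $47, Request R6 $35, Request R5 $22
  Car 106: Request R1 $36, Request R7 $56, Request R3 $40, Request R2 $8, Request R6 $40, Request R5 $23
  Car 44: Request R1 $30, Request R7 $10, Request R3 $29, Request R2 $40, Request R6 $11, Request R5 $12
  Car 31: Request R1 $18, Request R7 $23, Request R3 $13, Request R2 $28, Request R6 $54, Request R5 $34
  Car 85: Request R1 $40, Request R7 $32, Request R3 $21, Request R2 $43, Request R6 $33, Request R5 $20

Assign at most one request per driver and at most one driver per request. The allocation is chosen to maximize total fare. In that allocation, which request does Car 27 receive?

Car 27 receives Request R5.

This is a one-to-one assignment (maximum-weight bipartite matching).
Optimal: Car 27→Request R5 ($46), Car 63→Request R2 ($47), Car 106→Request R7 ($56), Car 44→Request R3 ($29), Car 31→Request R6 ($54), Car 85→Request R1 ($40) — total 46+47+56+29+54+40 = $272.
Column-greedy (each request in turn goes to its best remaining driver) gives $266, worse by 6.
Every other assignment is strictly worse.
Car 27's own top request is Request R1 ($60), but forcing Car 27→Request R1 and reassigning the rest optimally gives only $266 — worse by 6.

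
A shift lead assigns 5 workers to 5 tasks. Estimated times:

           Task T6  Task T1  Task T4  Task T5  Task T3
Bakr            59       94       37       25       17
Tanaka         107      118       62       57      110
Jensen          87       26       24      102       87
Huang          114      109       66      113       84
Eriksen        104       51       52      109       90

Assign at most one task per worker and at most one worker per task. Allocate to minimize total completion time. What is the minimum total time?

This is a one-to-one assignment (minimum-cost bipartite matching).
Optimal: Bakr→Task T3 (17 min), Tanaka→Task T5 (57 min), Jensen→Task T4 (24 min), Huang→Task T6 (114 min), Eriksen→Task T1 (51 min) — total 17+57+24+114+51 = 263 min.
Swapping Eriksen↔Jensen (Eriksen→Task T4 52 min, Jensen→Task T1 26 min) adds 3.

Minimum total: 263 min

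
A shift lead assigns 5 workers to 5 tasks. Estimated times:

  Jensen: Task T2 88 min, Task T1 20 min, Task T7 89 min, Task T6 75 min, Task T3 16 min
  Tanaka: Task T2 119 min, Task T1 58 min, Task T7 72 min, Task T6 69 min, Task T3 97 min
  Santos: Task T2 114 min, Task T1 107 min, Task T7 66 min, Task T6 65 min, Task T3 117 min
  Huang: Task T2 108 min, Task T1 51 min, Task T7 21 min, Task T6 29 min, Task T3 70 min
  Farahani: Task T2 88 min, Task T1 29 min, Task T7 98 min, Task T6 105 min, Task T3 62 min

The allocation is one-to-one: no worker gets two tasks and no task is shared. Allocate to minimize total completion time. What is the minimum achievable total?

Treat this as an assignment problem: match each worker to one task.
Optimal: Jensen→Task T3 (16 min), Tanaka→Task T1 (58 min), Santos→Task T6 (65 min), Huang→Task T7 (21 min), Farahani→Task T2 (88 min) — total 16+58+65+21+88 = 248 min.
Swapping Farahani↔Tanaka (Farahani→Task T1 29 min, Tanaka→Task T2 119 min) adds 2.
Every other assignment is strictly worse.

Min total: 248 min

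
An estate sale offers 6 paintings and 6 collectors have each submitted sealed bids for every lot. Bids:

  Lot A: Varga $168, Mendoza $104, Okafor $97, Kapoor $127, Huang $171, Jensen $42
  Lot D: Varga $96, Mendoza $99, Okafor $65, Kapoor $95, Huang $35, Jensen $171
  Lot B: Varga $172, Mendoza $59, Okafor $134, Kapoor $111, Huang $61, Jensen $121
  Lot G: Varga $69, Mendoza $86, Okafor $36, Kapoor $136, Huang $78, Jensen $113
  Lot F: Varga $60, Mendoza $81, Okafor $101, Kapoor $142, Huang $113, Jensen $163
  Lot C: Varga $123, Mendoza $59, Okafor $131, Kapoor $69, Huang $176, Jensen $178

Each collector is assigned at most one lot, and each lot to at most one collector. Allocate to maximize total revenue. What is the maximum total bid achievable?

Optimal: Varga→Lot A ($168), Mendoza→Lot G ($86), Okafor→Lot B ($134), Kapoor→Lot F ($142), Huang→Lot C ($176), Jensen→Lot D ($171) — total 168+86+134+142+176+171 = $877.
Swapping Okafor↔Huang (Okafor→Lot C $131, Huang→Lot B $61) loses 118.
Checked against all permutations: $877 is optimal.

Max total: $877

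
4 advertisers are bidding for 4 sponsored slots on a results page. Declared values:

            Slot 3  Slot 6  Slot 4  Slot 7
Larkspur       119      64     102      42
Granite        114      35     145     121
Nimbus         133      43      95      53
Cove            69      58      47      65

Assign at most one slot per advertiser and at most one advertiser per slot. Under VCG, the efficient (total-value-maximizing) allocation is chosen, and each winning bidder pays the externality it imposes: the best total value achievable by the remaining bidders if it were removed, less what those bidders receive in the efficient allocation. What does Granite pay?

Granite pays $7.

Efficient allocation: Larkspur→Slot 4 ($102), Granite→Slot 7 ($121), Nimbus→Slot 3 ($133), Cove→Slot 6 ($58); total welfare W = $414.
Granite receives Slot 7 at value $121, so the others get W − 121 = $293.
Without Granite: best allocation of the remaining 3 bidders over all 4 slots is Larkspur→Slot 4 ($102), Nimbus→Slot 3 ($133), Cove→Slot 7 ($65), total $300.
VCG payment = (others' best without Granite) − (others' welfare with Granite) = 300 − 293 = $7.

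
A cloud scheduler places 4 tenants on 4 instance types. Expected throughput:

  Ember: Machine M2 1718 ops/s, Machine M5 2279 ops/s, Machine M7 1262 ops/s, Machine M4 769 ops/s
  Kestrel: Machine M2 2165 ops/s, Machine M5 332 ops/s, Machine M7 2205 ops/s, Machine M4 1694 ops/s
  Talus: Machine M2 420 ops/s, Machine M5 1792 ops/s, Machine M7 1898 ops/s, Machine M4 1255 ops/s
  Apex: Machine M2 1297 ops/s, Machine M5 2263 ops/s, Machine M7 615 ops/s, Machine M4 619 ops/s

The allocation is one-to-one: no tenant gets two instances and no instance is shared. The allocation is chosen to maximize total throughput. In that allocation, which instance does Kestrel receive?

Optimal: Ember→Machine M2 (1718 ops/s), Kestrel→Machine M4 (1694 ops/s), Talus→Machine M7 (1898 ops/s), Apex→Machine M5 (2263 ops/s) — total 1718+1694+1898+2263 = 7573 ops/s.
Row-greedy (each tenant in turn takes its best remaining instance) gives 7036 ops/s, worse by 537.
Kestrel's own top instance is Machine M7 (2205 ops/s), but forcing Kestrel→Machine M7 and reassigning the rest optimally gives only 7441 ops/s — worse by 132.

Kestrel receives Machine M4.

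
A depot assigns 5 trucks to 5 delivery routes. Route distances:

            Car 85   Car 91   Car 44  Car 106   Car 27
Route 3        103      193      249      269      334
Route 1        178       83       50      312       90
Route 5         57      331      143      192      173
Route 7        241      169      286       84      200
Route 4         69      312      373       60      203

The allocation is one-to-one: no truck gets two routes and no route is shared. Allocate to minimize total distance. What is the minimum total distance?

Min total: 555 km

Optimal: Car 85→Route 3 (103 km), Car 91→Route 7 (169 km), Car 44→Route 1 (50 km), Car 106→Route 4 (60 km), Car 27→Route 5 (173 km) — total 103+169+50+60+173 = 555 km.
Column-greedy (each route in turn goes to its cheapest remaining truck) gives 722 km, worse by 167.
Checked against all permutations: 555 km is optimal.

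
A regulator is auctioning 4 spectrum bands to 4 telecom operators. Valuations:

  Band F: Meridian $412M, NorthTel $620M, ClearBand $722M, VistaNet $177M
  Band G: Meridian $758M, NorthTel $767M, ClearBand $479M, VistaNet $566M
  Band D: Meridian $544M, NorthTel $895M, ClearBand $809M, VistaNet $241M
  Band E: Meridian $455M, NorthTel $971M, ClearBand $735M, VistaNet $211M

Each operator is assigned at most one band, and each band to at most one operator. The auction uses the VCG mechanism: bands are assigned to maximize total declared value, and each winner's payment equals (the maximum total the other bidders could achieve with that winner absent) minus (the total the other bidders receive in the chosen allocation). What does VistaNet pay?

VistaNet pays $301M.

Efficient allocation: Meridian→Band D ($544M), NorthTel→Band E ($971M), ClearBand→Band F ($722M), VistaNet→Band G ($566M); total welfare W = $2803M.
VistaNet receives Band G at value $566M, so the others get W − 566 = $2237M.
Without VistaNet: best allocation of the remaining 3 bidders over all 4 bands is Meridian→Band G ($758M), NorthTel→Band E ($971M), ClearBand→Band D ($809M), total $2538M.
VCG payment = (others' best without VistaNet) − (others' welfare with VistaNet) = 2538 − 2237 = $301M.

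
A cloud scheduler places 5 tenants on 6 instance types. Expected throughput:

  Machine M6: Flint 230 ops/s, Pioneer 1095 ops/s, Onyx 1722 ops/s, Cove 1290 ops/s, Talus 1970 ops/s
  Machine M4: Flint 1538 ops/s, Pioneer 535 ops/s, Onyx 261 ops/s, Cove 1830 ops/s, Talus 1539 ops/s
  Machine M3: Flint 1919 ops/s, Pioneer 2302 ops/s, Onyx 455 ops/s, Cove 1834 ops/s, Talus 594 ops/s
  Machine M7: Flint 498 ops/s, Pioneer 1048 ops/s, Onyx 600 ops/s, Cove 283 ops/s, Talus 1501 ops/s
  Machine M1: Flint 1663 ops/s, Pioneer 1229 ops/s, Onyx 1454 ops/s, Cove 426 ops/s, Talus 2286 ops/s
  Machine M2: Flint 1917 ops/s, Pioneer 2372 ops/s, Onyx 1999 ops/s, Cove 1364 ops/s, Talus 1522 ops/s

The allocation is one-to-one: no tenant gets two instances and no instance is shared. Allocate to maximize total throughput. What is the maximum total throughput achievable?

Max total: 10129 ops/s

This is a one-to-one assignment (maximum-weight bipartite matching).
Optimal: Flint→Machine M3 (1919 ops/s), Pioneer→Machine M2 (2372 ops/s), Onyx→Machine M6 (1722 ops/s), Cove→Machine M4 (1830 ops/s), Talus→Machine M1 (2286 ops/s) — total 1919+2372+1722+1830+2286 = 10129 ops/s.
Column-greedy (each instance in turn goes to its best remaining tenant) gives 8365 ops/s, worse by 1764.
Swapping Pioneer↔Flint (Pioneer→Machine M3 2302 ops/s, Flint→Machine M2 1917 ops/s) loses 72.
No other one-to-one assignment exceeds 10129 ops/s.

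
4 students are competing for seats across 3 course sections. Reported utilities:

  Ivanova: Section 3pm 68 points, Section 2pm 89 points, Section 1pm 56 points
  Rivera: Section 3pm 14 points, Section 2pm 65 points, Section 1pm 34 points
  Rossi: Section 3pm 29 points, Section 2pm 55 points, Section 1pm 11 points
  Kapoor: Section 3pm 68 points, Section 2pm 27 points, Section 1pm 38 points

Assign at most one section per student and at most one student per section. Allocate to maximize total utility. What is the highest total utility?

Optimal: Kapoor→Section 3pm (68 points), Ivanova→Section 2pm (89 points), Rivera→Section 1pm (34 points) — total 68+89+34 = 191 points.
Column-greedy (each section in turn goes to its best remaining student) gives 171 points, worse by 20.
Next-best assignment: Kapoor→Section 3pm, Rivera→Section 2pm, Ivanova→Section 1pm = 189 points.

Maximum total: 191 points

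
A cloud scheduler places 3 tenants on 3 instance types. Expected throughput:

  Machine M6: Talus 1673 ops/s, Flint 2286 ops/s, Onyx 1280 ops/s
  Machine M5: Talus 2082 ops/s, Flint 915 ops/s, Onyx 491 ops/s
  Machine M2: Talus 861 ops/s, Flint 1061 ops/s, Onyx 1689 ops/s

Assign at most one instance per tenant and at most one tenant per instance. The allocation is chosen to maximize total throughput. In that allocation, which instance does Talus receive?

Talus receives Machine M5.

Optimal: Talus→Machine M5 (2082 ops/s), Flint→Machine M6 (2286 ops/s), Onyx→Machine M2 (1689 ops/s) — total 2082+2286+1689 = 6057 ops/s.
Next-best assignment: Talus→Machine M5, Flint→Machine M2, Onyx→Machine M6 = 4423 ops/s.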